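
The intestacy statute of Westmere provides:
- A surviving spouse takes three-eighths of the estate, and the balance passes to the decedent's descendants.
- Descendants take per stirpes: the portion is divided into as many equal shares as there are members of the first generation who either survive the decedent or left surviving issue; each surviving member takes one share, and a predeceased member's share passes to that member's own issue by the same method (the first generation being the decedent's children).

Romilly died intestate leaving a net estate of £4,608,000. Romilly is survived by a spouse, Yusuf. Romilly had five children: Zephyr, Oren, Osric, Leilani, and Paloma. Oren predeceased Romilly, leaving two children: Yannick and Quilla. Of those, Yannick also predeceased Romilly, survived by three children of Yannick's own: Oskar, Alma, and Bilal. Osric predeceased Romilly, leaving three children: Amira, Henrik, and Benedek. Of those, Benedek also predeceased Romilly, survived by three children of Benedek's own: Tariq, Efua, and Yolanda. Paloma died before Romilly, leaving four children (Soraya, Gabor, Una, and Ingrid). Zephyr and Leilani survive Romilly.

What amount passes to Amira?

Amira receives £192,000.

Yusuf takes three-eighths of £4,608,000 = £1,728,000. The remaining £2,880,000 passes to the descendants.
The descendants' portion (£2,880,000) is divided into 5 shares of £576,000: Zephyr and Leilani each take £576,000; Oren's £576,000 share passes to Oren's issue; Osric's £576,000 share passes to Osric's issue; Paloma's £576,000 share passes to Paloma's issue.
Oren's share (£576,000) is divided into 2 shares of £288,000: Quilla takes £288,000; Yannick's £288,000 share passes to Yannick's issue.
Yannick's share (£288,000) is divided into 3 shares of £96,000: Oskar, Alma, and Bilal each take £96,000.
Osric's share (£576,000) is divided into 3 shares of £192,000: Amira and Henrik each take £192,000; Benedek's £192,000 share passes to Benedek's issue.
Benedek's share (£192,000) is divided into 3 shares of £64,000: Tariq, Efua, and Yolanda each take £64,000.
Paloma's share (£576,000) is divided into 4 shares of £144,000: Soraya, Gabor, Una, and Ingrid each take £144,000.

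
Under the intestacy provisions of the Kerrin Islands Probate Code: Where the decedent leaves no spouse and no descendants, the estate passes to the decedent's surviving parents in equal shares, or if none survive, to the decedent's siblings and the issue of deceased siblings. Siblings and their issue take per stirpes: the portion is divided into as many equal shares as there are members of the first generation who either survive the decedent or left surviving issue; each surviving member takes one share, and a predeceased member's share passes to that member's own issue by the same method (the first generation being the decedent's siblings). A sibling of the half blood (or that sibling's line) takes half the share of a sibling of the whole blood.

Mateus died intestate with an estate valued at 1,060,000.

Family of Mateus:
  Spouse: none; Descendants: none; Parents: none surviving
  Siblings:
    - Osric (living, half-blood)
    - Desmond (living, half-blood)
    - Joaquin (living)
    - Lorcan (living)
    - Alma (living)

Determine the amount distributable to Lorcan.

Lorcan receives 265,000.

The entire 1,060,000 passes to the siblings and their issue.
Counting each half-blood sibling's line as half a unit, there are 4 units in 1,060,000, so one unit is 265,000. Whole-blood lines (Joaquin, Lorcan, and Alma) take 265,000 each; half-blood lines (Osric and Desmond) take 132,500 each.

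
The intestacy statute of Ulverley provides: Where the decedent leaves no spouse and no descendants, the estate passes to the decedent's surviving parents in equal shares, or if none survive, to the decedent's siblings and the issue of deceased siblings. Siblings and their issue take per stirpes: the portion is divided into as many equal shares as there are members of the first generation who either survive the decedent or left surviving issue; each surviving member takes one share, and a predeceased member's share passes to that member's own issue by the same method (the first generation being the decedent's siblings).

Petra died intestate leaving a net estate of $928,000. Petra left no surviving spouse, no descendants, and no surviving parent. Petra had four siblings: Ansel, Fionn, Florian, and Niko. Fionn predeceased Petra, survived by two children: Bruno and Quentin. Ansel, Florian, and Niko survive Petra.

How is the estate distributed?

The entire $928,000 passes to the siblings and their issue.
That amount ($928,000) is divided into 4 shares of $232,000: Ansel, Florian, and Niko each take $232,000; Fionn's $232,000 share passes to Fionn's issue.
Fionn's share ($232,000) is divided into 2 shares of $116,000: Bruno and Quentin each take $116,000.

Ansel: $232,000; Bruno: $116,000; Quentin: $116,000; Florian: $232,000; Niko: $232,000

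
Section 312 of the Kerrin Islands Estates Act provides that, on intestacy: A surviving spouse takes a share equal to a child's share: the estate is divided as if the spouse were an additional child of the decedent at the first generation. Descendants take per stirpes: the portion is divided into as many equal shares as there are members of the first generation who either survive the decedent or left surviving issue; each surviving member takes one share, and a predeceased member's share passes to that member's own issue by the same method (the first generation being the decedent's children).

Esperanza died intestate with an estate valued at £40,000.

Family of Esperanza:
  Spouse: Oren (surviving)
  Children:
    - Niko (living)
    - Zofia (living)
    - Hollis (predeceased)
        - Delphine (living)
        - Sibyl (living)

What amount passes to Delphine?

Delphine receives £5,000.

The spouse counts as an additional share at the children's level, so there are 4 primary shares of £10,000. Oren takes one such share (£10,000).
The children's combined portion (£30,000) is divided into 3 shares of £10,000: Niko and Zofia each take £10,000; Hollis's £10,000 share passes to Hollis's issue.
Hollis's share (£10,000) is divided into 2 shares of £5,000: Delphine and Sibyl each take £5,000.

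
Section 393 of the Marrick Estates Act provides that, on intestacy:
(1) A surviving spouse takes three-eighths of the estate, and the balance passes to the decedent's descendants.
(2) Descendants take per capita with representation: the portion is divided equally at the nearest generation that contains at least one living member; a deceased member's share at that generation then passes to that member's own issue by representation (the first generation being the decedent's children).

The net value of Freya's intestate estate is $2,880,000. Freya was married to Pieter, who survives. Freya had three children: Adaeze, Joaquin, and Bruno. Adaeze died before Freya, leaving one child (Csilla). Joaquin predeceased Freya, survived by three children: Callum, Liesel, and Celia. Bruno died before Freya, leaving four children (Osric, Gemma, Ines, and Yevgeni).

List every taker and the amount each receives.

Pieter takes three-eighths of $2,880,000 = $1,080,000. The remaining $1,800,000 passes to the descendants.
No child survives, so the initial division is made at the grandchildren's generation.
The descendants' portion ($1,800,000) is divided into 8 shares of $225,000: Csilla, Callum, Liesel, Celia, Osric, Gemma, Ines, and Yevgeni each take $225,000.

Pieter: $1,080,000; Csilla: $225,000; Callum: $225,000; Liesel: $225,000; Celia: $225,000; Osric: $225,000; Gemma: $225,000; Ines: $225,000; Yevgeni: $225,000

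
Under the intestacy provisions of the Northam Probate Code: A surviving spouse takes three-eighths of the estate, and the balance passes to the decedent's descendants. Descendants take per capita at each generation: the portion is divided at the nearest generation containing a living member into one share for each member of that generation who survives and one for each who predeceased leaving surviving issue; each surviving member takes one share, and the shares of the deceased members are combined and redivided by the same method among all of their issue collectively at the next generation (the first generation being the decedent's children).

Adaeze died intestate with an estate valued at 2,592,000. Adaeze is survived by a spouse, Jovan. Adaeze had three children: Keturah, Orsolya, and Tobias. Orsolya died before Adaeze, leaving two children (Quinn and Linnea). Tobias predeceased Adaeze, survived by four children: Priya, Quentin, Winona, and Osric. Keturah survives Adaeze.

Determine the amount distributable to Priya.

Priya receives 180,000.

Jovan takes three-eighths of 2,592,000 = 972,000. The remaining 1,620,000 passes to the descendants.
The descendants' portion (1,620,000) is divided at the children's generation into 3 shares of 540,000. Keturah takes 540,000. The 2 shares of the deceased (Orsolya and Tobias) are combined into a pool of 1,080,000.
That pool (1,080,000) is divided at the grandchildren's generation equally among Quinn, Linnea, Priya, Quentin, Winona, and Osric: 180,000 each.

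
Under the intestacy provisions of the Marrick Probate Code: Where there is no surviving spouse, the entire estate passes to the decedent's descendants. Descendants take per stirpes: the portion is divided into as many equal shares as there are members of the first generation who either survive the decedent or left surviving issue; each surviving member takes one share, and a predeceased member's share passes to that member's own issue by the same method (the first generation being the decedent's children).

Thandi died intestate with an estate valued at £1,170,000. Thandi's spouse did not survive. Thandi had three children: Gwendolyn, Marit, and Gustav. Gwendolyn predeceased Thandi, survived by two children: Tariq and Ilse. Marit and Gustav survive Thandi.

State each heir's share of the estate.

Tariq: £195,000; Ilse: £195,000; Marit: £390,000; Gustav: £390,000

The entire £1,170,000 passes to the descendants.
That amount (£1,170,000) is divided into 3 shares of £390,000: Marit and Gustav each take £390,000; Gwendolyn's £390,000 share passes to Gwendolyn's issue.
Gwendolyn's share (£390,000) is divided into 2 shares of £195,000: Tariq and Ilse each take £195,000.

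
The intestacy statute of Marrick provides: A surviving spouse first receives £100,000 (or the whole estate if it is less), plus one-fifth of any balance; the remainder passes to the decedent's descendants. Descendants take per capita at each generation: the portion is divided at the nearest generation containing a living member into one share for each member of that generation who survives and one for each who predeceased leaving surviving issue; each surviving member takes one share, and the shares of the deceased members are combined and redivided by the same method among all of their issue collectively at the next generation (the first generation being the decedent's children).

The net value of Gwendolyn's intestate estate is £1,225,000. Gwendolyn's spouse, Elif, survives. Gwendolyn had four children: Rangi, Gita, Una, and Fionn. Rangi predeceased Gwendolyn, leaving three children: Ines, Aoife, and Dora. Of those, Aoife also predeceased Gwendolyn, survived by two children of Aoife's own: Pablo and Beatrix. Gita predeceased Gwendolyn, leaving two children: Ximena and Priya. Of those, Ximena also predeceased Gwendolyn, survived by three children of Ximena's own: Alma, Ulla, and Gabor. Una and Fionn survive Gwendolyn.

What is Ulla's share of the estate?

Ulla receives £36,000.

Elif first takes £100,000, leaving a balance of £1,125,000. Elif then takes one-fifth of the balance (£225,000), for a total of £325,000. The remaining £900,000 passes to the descendants.
The descendants' portion (£900,000) is divided at the children's generation into 4 shares of £225,000. Una and Fionn each take £225,000. The 2 shares of the deceased (Rangi and Gita) are combined into a pool of £450,000.
That pool (£450,000) is divided at the grandchildren's generation into 5 shares of £90,000. Ines, Dora, and Priya each take £90,000. The 2 shares of the deceased (Aoife and Ximena) are combined into a pool of £180,000.
That pool (£180,000) is divided at the great-grandchildren's generation equally among Pablo, Beatrix, Alma, Ulla, and Gabor: £36,000 each.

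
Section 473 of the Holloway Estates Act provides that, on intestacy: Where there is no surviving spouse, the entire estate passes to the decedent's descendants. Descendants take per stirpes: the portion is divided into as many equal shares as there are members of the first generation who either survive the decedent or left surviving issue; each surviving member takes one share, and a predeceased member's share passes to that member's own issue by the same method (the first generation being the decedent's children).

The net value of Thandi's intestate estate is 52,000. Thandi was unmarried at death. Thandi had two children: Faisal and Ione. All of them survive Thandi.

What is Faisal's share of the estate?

The entire 52,000 passes to the descendants.
That amount (52,000) is divided into 2 shares of 26,000: Faisal and Ione each take 26,000.

Faisal receives 26,000.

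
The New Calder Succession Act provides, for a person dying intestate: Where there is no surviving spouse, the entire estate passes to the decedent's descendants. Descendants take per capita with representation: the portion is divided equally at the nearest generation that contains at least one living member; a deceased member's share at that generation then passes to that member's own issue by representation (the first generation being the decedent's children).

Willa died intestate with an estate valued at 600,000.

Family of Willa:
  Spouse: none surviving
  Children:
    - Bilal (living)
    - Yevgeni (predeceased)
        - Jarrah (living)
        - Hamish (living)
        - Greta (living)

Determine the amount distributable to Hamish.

Hamish receives 100,000.

The entire 600,000 passes to the descendants.
That amount (600,000) is divided into 2 shares of 300,000: Bilal takes 300,000; Yevgeni's 300,000 share passes to Yevgeni's issue.
Yevgeni's share (300,000) is divided into 3 shares of 100,000: Jarrah, Hamish, and Greta each take 100,000.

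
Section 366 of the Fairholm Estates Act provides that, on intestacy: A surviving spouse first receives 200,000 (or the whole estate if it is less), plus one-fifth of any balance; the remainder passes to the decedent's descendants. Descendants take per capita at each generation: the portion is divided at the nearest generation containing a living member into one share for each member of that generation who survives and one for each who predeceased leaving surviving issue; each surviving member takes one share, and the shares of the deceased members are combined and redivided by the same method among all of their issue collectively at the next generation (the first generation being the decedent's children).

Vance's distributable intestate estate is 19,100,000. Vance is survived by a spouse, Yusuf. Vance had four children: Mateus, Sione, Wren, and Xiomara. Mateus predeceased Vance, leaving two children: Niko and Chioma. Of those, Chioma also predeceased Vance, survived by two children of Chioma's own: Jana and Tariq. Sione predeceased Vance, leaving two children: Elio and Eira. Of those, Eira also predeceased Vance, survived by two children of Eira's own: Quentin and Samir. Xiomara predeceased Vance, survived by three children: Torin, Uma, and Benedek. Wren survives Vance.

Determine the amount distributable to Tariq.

Yusuf first takes 200,000, leaving a balance of 18,900,000. Yusuf then takes one-fifth of the balance (3,780,000), for a total of 3,980,000. The remaining 15,120,000 passes to the descendants.
The descendants' portion (15,120,000) is divided at the children's generation into 4 shares of 3,780,000. Wren takes 3,780,000. The 3 shares of the deceased (Mateus, Sione, and Xiomara) are combined into a pool of 11,340,000.
That pool (11,340,000) is divided at the grandchildren's generation into 7 shares of 1,620,000. Niko, Elio, Torin, Uma, and Benedek each take 1,620,000. The 2 shares of the deceased (Chioma and Eira) are combined into a pool of 3,240,000.
That pool (3,240,000) is divided at the great-grandchildren's generation equally among Jana, Tariq, Quentin, and Samir: 810,000 each.

Tariq receives 810,000.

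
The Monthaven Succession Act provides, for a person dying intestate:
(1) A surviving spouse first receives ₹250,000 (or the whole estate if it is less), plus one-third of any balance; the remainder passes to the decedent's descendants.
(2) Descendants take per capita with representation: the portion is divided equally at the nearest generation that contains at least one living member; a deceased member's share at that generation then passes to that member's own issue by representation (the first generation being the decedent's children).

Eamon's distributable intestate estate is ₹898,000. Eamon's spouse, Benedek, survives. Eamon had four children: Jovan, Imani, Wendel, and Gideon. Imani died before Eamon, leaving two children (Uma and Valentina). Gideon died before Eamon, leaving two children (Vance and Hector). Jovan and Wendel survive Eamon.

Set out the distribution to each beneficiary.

Benedek: ₹466,000; Jovan: ₹108,000; Uma: ₹54,000; Valentina: ₹54,000; Wendel: ₹108,000; Vance: ₹54,000; Hector: ₹54,000

Benedek first takes ₹250,000, leaving a balance of ₹648,000. Benedek then takes one-third of the balance (₹216,000), for a total of ₹466,000. The remaining ₹432,000 passes to the descendants.
The descendants' portion (₹432,000) is divided into 4 shares of ₹108,000: Jovan and Wendel each take ₹108,000; Imani's ₹108,000 share passes to Imani's issue; Gideon's ₹108,000 share passes to Gideon's issue.
Imani's share (₹108,000) is divided into 2 shares of ₹54,000: Uma and Valentina each take ₹54,000.
Gideon's share (₹108,000) is divided into 2 shares of ₹54,000: Vance and Hector each take ₹54,000.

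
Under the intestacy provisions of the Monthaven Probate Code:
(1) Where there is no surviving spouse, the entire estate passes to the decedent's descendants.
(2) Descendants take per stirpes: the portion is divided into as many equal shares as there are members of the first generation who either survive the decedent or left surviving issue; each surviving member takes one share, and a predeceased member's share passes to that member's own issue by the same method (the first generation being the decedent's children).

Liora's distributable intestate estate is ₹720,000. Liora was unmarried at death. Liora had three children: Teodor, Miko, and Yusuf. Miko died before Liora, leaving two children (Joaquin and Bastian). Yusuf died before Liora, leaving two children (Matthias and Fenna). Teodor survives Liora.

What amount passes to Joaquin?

The entire ₹720,000 passes to the descendants.
That amount (₹720,000) is divided into 3 shares of ₹240,000: Teodor takes ₹240,000; Miko's ₹240,000 share passes to Miko's issue; Yusuf's ₹240,000 share passes to Yusuf's issue.
Miko's share (₹240,000) is divided into 2 shares of ₹120,000: Joaquin and Bastian each take ₹120,000.
Yusuf's share (₹240,000) is divided into 2 shares of ₹120,000: Matthias and Fenna each take ₹120,000.

Joaquin receives ₹120,000.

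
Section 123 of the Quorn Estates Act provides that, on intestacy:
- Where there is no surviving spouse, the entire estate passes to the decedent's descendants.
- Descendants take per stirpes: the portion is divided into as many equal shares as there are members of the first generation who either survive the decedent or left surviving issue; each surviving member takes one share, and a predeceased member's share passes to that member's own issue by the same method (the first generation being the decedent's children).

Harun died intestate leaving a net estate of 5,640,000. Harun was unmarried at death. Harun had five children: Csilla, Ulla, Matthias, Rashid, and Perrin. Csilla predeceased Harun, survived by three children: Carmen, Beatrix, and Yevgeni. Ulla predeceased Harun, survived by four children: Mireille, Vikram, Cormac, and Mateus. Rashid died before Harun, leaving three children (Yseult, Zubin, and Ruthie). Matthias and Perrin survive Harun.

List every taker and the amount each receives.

Carmen: 376,000; Beatrix: 376,000; Yevgeni: 376,000; Mireille: 282,000; Vikram: 282,000; Cormac: 282,000; Mateus: 282,000; Matthias: 1,128,000; Yseult: 376,000; Zubin: 376,000; Ruthie: 376,000; Perrin: 1,128,000

The entire 5,640,000 passes to the descendants.
That amount (5,640,000) is divided into 5 shares of 1,128,000: Matthias and Perrin each take 1,128,000; Csilla's 1,128,000 share passes to Csilla's issue; Ulla's 1,128,000 share passes to Ulla's issue; Rashid's 1,128,000 share passes to Rashid's issue.
Csilla's share (1,128,000) is divided into 3 shares of 376,000: Carmen, Beatrix, and Yevgeni each take 376,000.
Ulla's share (1,128,000) is divided into 4 shares of 282,000: Mireille, Vikram, Cormac, and Mateus each take 282,000.
Rashid's share (1,128,000) is divided into 3 shares of 376,000: Yseult, Zubin, and Ruthie each take 376,000.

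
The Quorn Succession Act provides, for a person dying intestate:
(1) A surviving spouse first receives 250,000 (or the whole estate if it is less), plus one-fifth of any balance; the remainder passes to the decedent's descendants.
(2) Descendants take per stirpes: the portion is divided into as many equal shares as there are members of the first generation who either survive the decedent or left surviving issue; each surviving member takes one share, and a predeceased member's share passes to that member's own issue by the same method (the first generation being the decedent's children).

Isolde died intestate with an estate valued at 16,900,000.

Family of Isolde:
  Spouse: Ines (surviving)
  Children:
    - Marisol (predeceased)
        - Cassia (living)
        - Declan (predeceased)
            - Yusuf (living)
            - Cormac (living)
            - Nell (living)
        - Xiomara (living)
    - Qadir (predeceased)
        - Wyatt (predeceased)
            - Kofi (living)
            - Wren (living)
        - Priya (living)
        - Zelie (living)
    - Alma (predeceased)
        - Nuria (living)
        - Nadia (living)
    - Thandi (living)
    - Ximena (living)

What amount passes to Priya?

Ines first takes 250,000, leaving a balance of 16,650,000. Ines then takes one-fifth of the balance (3,330,000), for a total of 3,580,000. The remaining 13,320,000 passes to the descendants.
The descendants' portion (13,320,000) is divided into 5 shares of 2,664,000: Thandi and Ximena each take 2,664,000; Marisol's 2,664,000 share passes to Marisol's issue; Qadir's 2,664,000 share passes to Qadir's issue; Alma's 2,664,000 share passes to Alma's issue.
Marisol's share (2,664,000) is divided into 3 shares of 888,000: Cassia and Xiomara each take 888,000; Declan's 888,000 share passes to Declan's issue.
Declan's share (888,000) is divided into 3 shares of 296,000: Yusuf, Cormac, and Nell each take 296,000.
Qadir's share (2,664,000) is divided into 3 shares of 888,000: Priya and Zelie each take 888,000; Wyatt's 888,000 share passes to Wyatt's issue.
Wyatt's share (888,000) is divided into 2 shares of 444,000: Kofi and Wren each take 444,000.
Alma's share (2,664,000) is divided into 2 shares of 1,332,000: Nuria and Nadia each take 1,332,000.

Priya receives 888,000.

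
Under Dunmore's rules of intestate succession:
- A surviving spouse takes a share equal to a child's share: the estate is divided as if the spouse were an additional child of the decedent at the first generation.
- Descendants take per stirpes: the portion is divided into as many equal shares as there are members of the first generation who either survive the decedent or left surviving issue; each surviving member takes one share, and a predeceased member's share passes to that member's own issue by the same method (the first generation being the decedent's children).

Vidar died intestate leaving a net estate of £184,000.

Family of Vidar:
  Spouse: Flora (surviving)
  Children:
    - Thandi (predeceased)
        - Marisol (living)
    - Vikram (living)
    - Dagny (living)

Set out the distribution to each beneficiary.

The spouse counts as an additional share at the children's level, so there are 4 primary shares of £46,000. Flora takes one such share (£46,000).
The children's combined portion (£138,000) is divided into 3 shares of £46,000: Vikram and Dagny each take £46,000; Thandi's £46,000 share passes to Thandi's issue.
Thandi's share (£46,000) passes entirely to Marisol.

Flora: £46,000; Marisol: £46,000; Vikram: £46,000; Dagny: £46,000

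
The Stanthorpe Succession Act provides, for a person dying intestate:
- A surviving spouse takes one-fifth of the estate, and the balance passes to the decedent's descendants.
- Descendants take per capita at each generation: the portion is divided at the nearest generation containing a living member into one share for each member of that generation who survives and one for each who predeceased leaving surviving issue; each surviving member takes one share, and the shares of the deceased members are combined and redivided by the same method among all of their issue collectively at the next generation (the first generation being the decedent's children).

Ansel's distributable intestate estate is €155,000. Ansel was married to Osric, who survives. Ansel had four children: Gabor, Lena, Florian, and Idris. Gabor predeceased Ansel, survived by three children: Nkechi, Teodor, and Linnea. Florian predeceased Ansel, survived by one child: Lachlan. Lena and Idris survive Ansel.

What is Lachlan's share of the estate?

Osric takes one-fifth of €155,000 = €31,000. The remaining €124,000 passes to the descendants.
The descendants' portion (€124,000) is divided at the children's generation into 4 shares of €31,000. Lena and Idris each take €31,000. The 2 shares of the deceased (Gabor and Florian) are combined into a pool of €62,000.
That pool (€62,000) is divided at the grandchildren's generation equally among Nkechi, Teodor, Linnea, and Lachlan: €15,500 each.

Lachlan receives €15,500.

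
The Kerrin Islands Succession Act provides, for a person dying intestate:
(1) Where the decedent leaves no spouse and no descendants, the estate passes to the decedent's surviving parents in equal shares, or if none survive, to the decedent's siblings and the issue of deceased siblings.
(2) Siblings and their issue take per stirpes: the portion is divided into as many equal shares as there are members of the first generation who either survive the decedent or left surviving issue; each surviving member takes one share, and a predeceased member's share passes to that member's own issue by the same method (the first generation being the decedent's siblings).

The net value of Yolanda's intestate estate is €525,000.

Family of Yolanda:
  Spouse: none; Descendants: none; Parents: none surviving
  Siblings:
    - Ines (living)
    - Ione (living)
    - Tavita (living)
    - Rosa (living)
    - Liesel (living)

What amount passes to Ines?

The entire €525,000 passes to the siblings and their issue.
That amount (€525,000) is divided into 5 shares of €105,000: Ines, Ione, Tavita, Rosa, and Liesel each take €105,000.

Ines receives €105,000.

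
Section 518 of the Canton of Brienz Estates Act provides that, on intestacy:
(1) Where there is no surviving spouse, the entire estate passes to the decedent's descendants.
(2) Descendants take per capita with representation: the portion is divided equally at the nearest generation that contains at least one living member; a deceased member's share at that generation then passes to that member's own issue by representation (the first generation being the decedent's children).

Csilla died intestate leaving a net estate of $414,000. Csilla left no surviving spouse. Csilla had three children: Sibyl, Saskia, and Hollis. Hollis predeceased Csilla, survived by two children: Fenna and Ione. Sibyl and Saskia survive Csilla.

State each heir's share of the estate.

The entire $414,000 passes to the descendants.
That amount ($414,000) is divided into 3 shares of $138,000: Sibyl and Saskia each take $138,000; Hollis's $138,000 share passes to Hollis's issue.
Hollis's share ($138,000) is divided into 2 shares of $69,000: Fenna and Ione each take $69,000.

Sibyl: $138,000; Saskia: $138,000; Fenna: $69,000; Ione: $69,000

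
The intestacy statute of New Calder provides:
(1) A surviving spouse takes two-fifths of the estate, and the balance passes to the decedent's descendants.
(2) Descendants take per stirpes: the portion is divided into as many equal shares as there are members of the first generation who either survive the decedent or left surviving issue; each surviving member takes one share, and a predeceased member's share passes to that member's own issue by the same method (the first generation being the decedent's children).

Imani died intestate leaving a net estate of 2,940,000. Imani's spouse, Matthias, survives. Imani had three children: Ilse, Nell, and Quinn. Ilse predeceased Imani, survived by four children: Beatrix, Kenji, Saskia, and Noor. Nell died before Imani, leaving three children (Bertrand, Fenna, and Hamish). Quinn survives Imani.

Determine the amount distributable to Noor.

Matthias takes two-fifths of 2,940,000 = 1,176,000. The remaining 1,764,000 passes to the descendants.
The descendants' portion (1,764,000) is divided into 3 shares of 588,000: Quinn takes 588,000; Ilse's 588,000 share passes to Ilse's issue; Nell's 588,000 share passes to Nell's issue.
Ilse's share (588,000) is divided into 4 shares of 147,000: Beatrix, Kenji, Saskia, and Noor each take 147,000.
Nell's share (588,000) is divided into 3 shares of 196,000: Bertrand, Fenna, and Hamish each take 196,000.

Noor receives 147,000.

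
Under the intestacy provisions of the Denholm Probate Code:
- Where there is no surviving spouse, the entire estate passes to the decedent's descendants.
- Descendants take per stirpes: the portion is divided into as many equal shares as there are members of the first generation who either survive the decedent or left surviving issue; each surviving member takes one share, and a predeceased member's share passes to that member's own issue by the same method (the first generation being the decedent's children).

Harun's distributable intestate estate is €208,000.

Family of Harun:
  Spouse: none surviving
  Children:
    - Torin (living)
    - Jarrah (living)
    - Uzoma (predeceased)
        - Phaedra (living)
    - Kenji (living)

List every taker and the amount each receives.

The entire €208,000 passes to the descendants.
That amount (€208,000) is divided into 4 shares of €52,000: Torin, Jarrah, and Kenji each take €52,000; Uzoma's €52,000 share passes to Uzoma's issue.
Uzoma's share (€52,000) passes entirely to Phaedra.

Torin: €52,000; Jarrah: €52,000; Phaedra: €52,000; Kenji: €52,000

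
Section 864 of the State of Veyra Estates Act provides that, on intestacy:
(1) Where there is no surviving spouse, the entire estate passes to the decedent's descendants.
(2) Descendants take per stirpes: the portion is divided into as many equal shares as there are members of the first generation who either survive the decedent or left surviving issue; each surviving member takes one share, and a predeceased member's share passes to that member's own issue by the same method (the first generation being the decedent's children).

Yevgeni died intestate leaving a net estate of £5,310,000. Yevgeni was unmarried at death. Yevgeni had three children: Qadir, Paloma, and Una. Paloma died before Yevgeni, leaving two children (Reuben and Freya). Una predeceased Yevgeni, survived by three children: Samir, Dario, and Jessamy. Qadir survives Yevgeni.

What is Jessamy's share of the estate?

The entire £5,310,000 passes to the descendants.
That amount (£5,310,000) is divided into 3 shares of £1,770,000: Qadir takes £1,770,000; Paloma's £1,770,000 share passes to Paloma's issue; Una's £1,770,000 share passes to Una's issue.
Paloma's share (£1,770,000) is divided into 2 shares of £885,000: Reuben and Freya each take £885,000.
Una's share (£1,770,000) is divided into 3 shares of £590,000: Samir, Dario, and Jessamy each take £590,000.

Jessamy receives £590,000.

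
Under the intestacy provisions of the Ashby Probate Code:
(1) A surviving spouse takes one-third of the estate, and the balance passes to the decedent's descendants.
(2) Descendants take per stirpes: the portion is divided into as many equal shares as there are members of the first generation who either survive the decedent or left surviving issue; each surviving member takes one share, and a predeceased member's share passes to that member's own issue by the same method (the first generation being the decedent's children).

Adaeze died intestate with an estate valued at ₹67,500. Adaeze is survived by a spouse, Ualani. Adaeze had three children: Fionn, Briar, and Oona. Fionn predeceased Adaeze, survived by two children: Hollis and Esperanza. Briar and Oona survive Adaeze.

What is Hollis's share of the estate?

Ualani takes one-third of ₹67,500 = ₹22,500. The remaining ₹45,000 passes to the descendants.
The descendants' portion (₹45,000) is divided into 3 shares of ₹15,000: Briar and Oona each take ₹15,000; Fionn's ₹15,000 share passes to Fionn's issue.
Fionn's share (₹15,000) is divided into 2 shares of ₹7,500: Hollis and Esperanza each take ₹7,500.

Hollis receives ₹7,500.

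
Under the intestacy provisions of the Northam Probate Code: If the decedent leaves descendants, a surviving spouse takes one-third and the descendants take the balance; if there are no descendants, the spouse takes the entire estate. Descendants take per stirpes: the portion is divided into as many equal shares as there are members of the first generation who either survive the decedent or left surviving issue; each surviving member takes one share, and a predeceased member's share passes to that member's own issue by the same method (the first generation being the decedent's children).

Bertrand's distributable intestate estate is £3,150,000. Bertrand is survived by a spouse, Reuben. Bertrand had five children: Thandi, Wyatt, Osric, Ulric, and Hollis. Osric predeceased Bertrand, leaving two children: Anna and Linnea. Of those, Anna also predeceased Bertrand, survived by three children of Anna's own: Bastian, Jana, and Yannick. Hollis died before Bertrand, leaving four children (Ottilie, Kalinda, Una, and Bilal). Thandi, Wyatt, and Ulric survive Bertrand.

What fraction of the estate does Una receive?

Reuben takes one-third of £3,150,000 = £1,050,000. The remaining £2,100,000 passes to the descendants.
The descendants' portion (£2,100,000) is divided into 5 shares of £420,000: Thandi, Wyatt, and Ulric each take £420,000; Osric's £420,000 share passes to Osric's issue; Hollis's £420,000 share passes to Hollis's issue.
Osric's share (£420,000) is divided into 2 shares of £210,000: Linnea takes £210,000; Anna's £210,000 share passes to Anna's issue.
Anna's share (£210,000) is divided into 3 shares of £70,000: Bastian, Jana, and Yannick each take £70,000.
Hollis's share (£420,000) is divided into 4 shares of £105,000: Ottilie, Kalinda, Una, and Bilal each take £105,000.

Una receives 1/30 of the estate.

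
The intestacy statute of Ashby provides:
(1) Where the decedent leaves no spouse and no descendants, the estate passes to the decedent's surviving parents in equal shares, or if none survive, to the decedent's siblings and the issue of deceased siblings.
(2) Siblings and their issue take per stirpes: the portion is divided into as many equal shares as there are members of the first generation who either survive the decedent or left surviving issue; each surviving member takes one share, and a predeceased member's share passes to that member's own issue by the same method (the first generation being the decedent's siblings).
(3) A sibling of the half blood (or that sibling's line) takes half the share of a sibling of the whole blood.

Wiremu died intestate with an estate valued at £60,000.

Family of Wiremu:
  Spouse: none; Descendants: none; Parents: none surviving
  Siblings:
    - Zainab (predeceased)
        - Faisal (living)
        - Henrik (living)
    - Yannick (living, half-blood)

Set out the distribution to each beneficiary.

The entire £60,000 passes to the siblings and their issue.
Counting each half-blood sibling's line as half a unit, there are 3/2 units in £60,000, so one unit is £40,000. Whole-blood lines (Zainab) take £40,000 each; half-blood lines (Yannick) take £20,000 each.
Zainab's share (£40,000) is divided into 2 shares of £20,000: Faisal and Henrik each take £20,000.

Faisal: £20,000; Henrik: £20,000; Yannick: £20,000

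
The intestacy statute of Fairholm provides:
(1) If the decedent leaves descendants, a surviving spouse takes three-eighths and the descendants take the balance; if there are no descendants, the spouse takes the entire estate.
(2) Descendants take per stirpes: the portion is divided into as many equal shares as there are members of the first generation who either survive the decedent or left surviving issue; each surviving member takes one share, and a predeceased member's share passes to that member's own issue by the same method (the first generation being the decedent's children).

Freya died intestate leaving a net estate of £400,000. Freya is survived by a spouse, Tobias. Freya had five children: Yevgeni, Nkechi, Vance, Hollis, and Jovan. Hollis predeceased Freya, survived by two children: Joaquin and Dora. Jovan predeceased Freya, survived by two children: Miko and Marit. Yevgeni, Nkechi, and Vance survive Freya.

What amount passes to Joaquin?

Tobias takes three-eighths of £400,000 = £150,000. The remaining £250,000 passes to the descendants.
The descendants' portion (£250,000) is divided into 5 shares of £50,000: Yevgeni, Nkechi, and Vance each take £50,000; Hollis's £50,000 share passes to Hollis's issue; Jovan's £50,000 share passes to Jovan's issue.
Hollis's share (£50,000) is divided into 2 shares of £25,000: Joaquin and Dora each take £25,000.
Jovan's share (£50,000) is divided into 2 shares of £25,000: Miko and Marit each take £25,000.

Joaquin receives £25,000.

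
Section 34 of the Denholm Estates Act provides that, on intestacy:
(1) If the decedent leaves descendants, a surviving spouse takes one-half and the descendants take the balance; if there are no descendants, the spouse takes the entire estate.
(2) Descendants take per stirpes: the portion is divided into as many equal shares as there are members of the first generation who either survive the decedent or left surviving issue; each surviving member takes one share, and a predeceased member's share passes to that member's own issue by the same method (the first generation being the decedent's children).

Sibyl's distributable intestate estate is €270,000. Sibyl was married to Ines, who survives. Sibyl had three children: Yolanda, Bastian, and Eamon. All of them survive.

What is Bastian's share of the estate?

Bastian receives €45,000.

Ines takes one-half of €270,000 = €135,000. The remaining €135,000 passes to the descendants.
The descendants' portion (€135,000) is divided into 3 shares of €45,000: Yolanda, Bastian, and Eamon each take €45,000.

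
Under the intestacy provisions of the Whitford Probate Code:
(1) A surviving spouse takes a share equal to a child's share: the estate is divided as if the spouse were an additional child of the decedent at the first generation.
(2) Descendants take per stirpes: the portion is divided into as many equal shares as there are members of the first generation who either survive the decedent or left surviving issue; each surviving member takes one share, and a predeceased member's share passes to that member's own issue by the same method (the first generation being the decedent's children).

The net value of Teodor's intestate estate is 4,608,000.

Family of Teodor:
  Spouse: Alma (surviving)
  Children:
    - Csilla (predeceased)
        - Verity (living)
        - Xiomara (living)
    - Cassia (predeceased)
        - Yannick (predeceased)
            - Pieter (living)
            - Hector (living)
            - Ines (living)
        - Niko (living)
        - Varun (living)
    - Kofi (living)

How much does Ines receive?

The spouse counts as an additional share at the children's level, so there are 4 primary shares of 1,152,000. Alma takes one such share (1,152,000).
The children's combined portion (3,456,000) is divided into 3 shares of 1,152,000: Kofi takes 1,152,000; Csilla's 1,152,000 share passes to Csilla's issue; Cassia's 1,152,000 share passes to Cassia's issue.
Csilla's share (1,152,000) is divided into 2 shares of 576,000: Verity and Xiomara each take 576,000.
Cassia's share (1,152,000) is divided into 3 shares of 384,000: Niko and Varun each take 384,000; Yannick's 384,000 share passes to Yannick's issue.
Yannick's share (384,000) is divided into 3 shares of 128,000: Pieter, Hector, and Ines each take 128,000.

Ines receives 128,000.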